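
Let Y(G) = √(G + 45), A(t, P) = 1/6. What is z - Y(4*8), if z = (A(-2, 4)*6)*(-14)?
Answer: -14 - √77 ≈ -22.775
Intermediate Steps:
A(t, P) = ⅙
z = -14 (z = ((⅙)*6)*(-14) = 1*(-14) = -14)
Y(G) = √(45 + G)
z - Y(4*8) = -14 - √(45 + 4*8) = -14 - √(45 + 32) = -14 - √77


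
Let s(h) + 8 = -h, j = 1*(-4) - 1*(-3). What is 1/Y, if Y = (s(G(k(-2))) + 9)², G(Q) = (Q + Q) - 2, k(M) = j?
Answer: 1/25 ≈ 0.040000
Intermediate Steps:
j = -1 (j = -4 + 3 = -1)
k(M) = -1
G(Q) = -2 + 2*Q (G(Q) = 2*Q - 2 = -2 + 2*Q)
s(h) = -8 - h
Y = 25 (Y = ((-8 - (-2 + 2*(-1))) + 9)² = ((-8 - (-2 - 2)) + 9)² = ((-8 - 1*(-4)) + 9)² = ((-8 + 4) + 9)² = (-4 + 9)² = 5² = 25)
1/Y = 1/25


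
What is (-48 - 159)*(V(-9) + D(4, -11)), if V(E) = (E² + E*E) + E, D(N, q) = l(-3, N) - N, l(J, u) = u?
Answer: -31671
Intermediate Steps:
D(N, q) = 0 (D(N, q) = N - N = 0)
V(E) = E + 2*E² (V(E) = (E² + E²) + E = 2*E² + E = E + 2*E²)
(-48 - 159)*(V(-9) + D(4, -11)) = (-48 - 159)*(-9*(1 + 2*(-9)) + 0) = -207*(-9*(1 - 18) + 0) = -207*(-9*(-17) + 0) = -207*(153 + 0) = -207*153 = -31671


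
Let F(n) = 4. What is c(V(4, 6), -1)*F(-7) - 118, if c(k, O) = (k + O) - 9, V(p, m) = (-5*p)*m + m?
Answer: -614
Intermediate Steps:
V(p, m) = m - 5*m*p (V(p, m) = -5*m*p + m = m - 5*m*p)
c(k, O) = -9 + O + k (c(k, O) = (O + k) - 9 = -9 + O + k)
c(V(4, 6), -1)*F(-7) - 118 = (-9 - 1 + 6*(1 - 5*4))*4 - 118 = (-9 - 1 + 6*(1 - 20))*4 - 118 = (-9 - 1 + 6*(-19))*4 - 118 = (-9 - 1 - 114)*4 - 118 = -124*4 - 118 = -496 - 118 = -614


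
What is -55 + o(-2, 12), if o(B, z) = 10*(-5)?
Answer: -105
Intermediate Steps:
o(B, z) = -50
-55 + o(-2, 12) = -55 - 50 = -105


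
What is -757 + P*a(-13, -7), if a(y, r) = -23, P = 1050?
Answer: -24907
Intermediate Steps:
-757 + P*a(-13, -7) = -757 + 1050*(-23) = -757 - 24150 = -24907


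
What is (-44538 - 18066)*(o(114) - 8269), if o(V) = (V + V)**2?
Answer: -2736733860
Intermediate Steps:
o(V) = 4*V**2 (o(V) = (2*V)**2 = 4*V**2)
(-44538 - 18066)*(o(114) - 8269) = (-44538 - 18066)*(4*114**2 - 8269) = -62604*(4*12996 - 8269) = -62604*(51984 - 8269) = -62604*43715 = -2736733860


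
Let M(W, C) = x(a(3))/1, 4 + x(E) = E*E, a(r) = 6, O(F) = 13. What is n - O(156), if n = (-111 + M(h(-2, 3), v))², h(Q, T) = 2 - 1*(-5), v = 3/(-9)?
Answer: 6228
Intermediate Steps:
v = -⅓ (v = 3*(-⅑) = -⅓ ≈ -0.33333)
h(Q, T) = 7 (h(Q, T) = 2 + 5 = 7)
x(E) = -4 + E² (x(E) = -4 + E*E = -4 + E²)
M(W, C) = 32 (M(W, C) = (-4 + 6²)/1 = (-4 + 36)*1 = 32*1 = 32)
n = 6241 (n = (-111 + 32)² = (-79)² = 6241)
n - O(156) = 6241 - 1*13 = 6241 - 13 = 6228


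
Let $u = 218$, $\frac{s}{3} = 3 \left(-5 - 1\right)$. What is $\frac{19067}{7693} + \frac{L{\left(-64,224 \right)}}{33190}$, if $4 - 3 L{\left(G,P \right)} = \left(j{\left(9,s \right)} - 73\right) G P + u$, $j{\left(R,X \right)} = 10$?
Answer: $- \frac{2525608268}{382996005} \approx -6.5943$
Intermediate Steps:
$s = -54$ ($s = 3 \cdot 3 \left(-5 - 1\right) = 3 \cdot 3 \left(-6\right) = 3 \left(-18\right) = -54$)
$L{\left(G,P \right)} = - \frac{214}{3} + 21 G P$ ($L{\left(G,P \right)} = \frac{4}{3} - \frac{\left(10 - 73\right) G P + 218}{3} = \frac{4}{3} - \frac{- 63 G P + 218}{3} = \frac{4}{3} - \frac{218 - 63 G P}{3} = \frac{4}{3} + \left(- \frac{218}{3} + 21 G P\right) = - \frac{214}{3} + 21 G P$)
$\frac{19067}{7693} + \frac{L{\left(-64,224 \right)}}{33190} = \frac{19067}{7693} + \frac{- \frac{214}{3} + 21 \left(-64\right) 224}{33190} = 19067 \cdot \frac{1}{7693} + \left(- \frac{214}{3} - 301056\right) \frac{1}{33190} = \frac{19067}{7693} - \frac{451691}{49785} = - \frac{2525608268}{382996005}$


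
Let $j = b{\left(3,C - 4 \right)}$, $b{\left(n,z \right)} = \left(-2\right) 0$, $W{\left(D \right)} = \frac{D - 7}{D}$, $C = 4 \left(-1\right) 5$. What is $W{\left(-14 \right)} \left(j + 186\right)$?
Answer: $279$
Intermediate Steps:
$C = -20$ ($C = \left(-4\right) 5 = -20$)
$W{\left(D \right)} = \frac{-7 + D}{D}$
$b{\left(n,z \right)} = 0$
$j = 0$
$W{\left(-14 \right)} \left(j + 186\right) = \frac{-7 - 14}{-14} \left(0 + 186\right) = \left(- \frac{1}{14}\right) \left(-21\right) 186 = \frac{3}{2} \cdot 186 = 279$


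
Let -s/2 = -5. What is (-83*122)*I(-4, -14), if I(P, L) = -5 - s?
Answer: 151890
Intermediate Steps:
s = 10 (s = -2*(-5) = 10)
I(P, L) = -15 (I(P, L) = -5 - 1*10 = -5 - 10 = -15)
(-83*122)*I(-4, -14) = -83*122*(-15) = -10126*(-15) = 151890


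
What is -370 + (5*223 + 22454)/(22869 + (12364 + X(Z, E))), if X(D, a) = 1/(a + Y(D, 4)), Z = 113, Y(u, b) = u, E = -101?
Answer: -156152062/422797 ≈ -369.33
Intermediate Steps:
X(D, a) = 1/(D + a) (X(D, a) = 1/(a + D) = 1/(D + a))
-370 + (5*223 + 22454)/(22869 + (12364 + X(Z, E))) = -370 + (5*223 + 22454)/(22869 + (12364 + 1/(113 - 101))) = -370 + (1115 + 22454)/(22869 + (12364 + 1/12)) = -370 + 23569/(22869 + (12364 + 1/12)) = -370 + 23569/(22869 + 148369/12) = -370 + 23569/(422797/12) = -370 + 23569*(12/422797) = -370 + 282828/422797 = -156152062/422797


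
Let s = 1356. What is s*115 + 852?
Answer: 156792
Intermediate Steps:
s*115 + 852 = 1356*115 + 852 = 155940 + 852 = 156792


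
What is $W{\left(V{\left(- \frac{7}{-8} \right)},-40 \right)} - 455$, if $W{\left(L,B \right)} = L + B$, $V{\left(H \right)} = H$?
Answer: $- \frac{3953}{8} \approx -494.13$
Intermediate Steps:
$W{\left(L,B \right)} = B + L$
$W{\left(V{\left(- \frac{7}{-8} \right)},-40 \right)} - 455 = \left(-40 - \frac{7}{-8}\right) - 455 = \left(-40 - - \frac{7}{8}\right) - 455 = \left(-40 + \frac{7}{8}\right) - 455 = - \frac{313}{8} - 455 = - \frac{3953}{8}$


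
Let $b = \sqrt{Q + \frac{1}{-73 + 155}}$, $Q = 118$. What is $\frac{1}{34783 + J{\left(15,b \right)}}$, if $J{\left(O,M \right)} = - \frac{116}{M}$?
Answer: $\frac{336595091}{11707785946861} + \frac{116 \sqrt{793514}}{11707785946861} \approx 2.8759 \cdot 10^{-5}$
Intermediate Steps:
$b = \frac{\sqrt{793514}}{82}$ ($b = \sqrt{118 + \frac{1}{-73 + 155}} = \sqrt{118 + \frac{1}{82}} = \sqrt{\frac{9677}{82}} = \frac{\sqrt{793514}}{82} \approx 10.863$)
$\frac{1}{34783 + J{\left(15,b \right)}} = \frac{1}{34783 - \frac{116}{\frac{1}{82} \sqrt{793514}}} = \frac{1}{34783 - 116 \frac{\sqrt{793514}}{9677}} = \frac{1}{34783 - \frac{116 \sqrt{793514}}{9677}}$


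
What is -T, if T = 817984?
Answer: -817984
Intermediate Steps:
-T = -1*817984 = -817984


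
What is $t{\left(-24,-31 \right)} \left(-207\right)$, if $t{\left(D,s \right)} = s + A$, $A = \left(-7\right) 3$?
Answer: $10764$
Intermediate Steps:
$A = -21$
$t{\left(D,s \right)} = -21 + s$ ($t{\left(D,s \right)} = s - 21 = -21 + s$)
$t{\left(-24,-31 \right)} \left(-207\right) = \left(-21 - 31\right) \left(-207\right) = \left(-52\right) \left(-207\right) = 10764$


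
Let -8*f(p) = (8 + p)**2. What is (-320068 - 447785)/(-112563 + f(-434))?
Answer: 170634/30055 ≈ 5.6774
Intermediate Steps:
f(p) = -(8 + p)**2/8
(-320068 - 447785)/(-112563 + f(-434)) = (-320068 - 447785)/(-112563 - (8 - 434)**2/8) = -767853/(-112563 - 1/8*(-426)**2) = -767853/(-112563 - 1/8*181476) = -767853/(-112563 - 45369/2) = -767853/(-270495/2) = -767853*(-2/270495) = 170634/30055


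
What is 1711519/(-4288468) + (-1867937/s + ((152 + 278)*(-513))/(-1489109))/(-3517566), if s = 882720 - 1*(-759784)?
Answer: -3681260972159351205465995/9223958952134280197895792 ≈ -0.39910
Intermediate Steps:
s = 1642504 (s = 882720 + 759784 = 1642504)
1711519/(-4288468) + (-1867937/s + ((152 + 278)*(-513))/(-1489109))/(-3517566) = 1711519/(-4288468) + (-1867937/1642504 + ((152 + 278)*(-513))/(-1489109))/(-3517566) = 1711519*(-1/4288468) + (-1867937*1/1642504 + (430*(-513))*(-1/1489109))*(-1/3517566) = -1711519/4288468 + (-1867937/1642504 - 220590*(-1/1489109))*(-1/3517566) = -1711519/4288468 + (-1867937/1642504 + 220590/1489109)*(-1/3517566) = -1711519/4288468 - 2419241840773/2445867488936*(-1/3517566) = -1711519/4288468 + 2419241840773/8603500319586649776 = -3681260972159351205465995/9223958952134280197895792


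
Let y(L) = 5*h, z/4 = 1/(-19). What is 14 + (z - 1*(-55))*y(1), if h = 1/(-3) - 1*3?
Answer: -17084/19 ≈ -899.16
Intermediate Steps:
z = -4/19 (z = 4/(-19) = 4*(-1/19) = -4/19 ≈ -0.21053)
h = -10/3 (h = 1*(-⅓) - 3 = -⅓ - 3 = -10/3 ≈ -3.3333)
y(L) = -50/3 (y(L) = 5*(-10/3) = -50/3)
14 + (z - 1*(-55))*y(1) = 14 + (-4/19 - 1*(-55))*(-50/3) = 14 + (-4/19 + 55)*(-50/3) = 14 + (1041/19)*(-50/3) = 14 - 17350/19 = -17084/19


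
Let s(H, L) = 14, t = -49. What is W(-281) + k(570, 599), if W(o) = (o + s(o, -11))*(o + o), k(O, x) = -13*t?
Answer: 150691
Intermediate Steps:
k(O, x) = 637 (k(O, x) = -13*(-49) = 637)
W(o) = 2*o*(14 + o) (W(o) = (o + 14)*(o + o) = (14 + o)*(2*o) = 2*o*(14 + o))
W(-281) + k(570, 599) = 2*(-281)*(14 - 281) + 637 = 2*(-281)*(-267) + 637 = 150054 + 637 = 150691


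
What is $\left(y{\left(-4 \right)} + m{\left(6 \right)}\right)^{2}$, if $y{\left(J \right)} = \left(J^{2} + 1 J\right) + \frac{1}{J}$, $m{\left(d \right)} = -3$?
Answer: $\frac{1225}{16} \approx 76.563$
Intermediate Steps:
$y{\left(J \right)} = J + \frac{1}{J} + J^{2}$ ($y{\left(J \right)} = \left(J^{2} + J\right) + \frac{1}{J} = \left(J + J^{2}\right) + \frac{1}{J} = J + \frac{1}{J} + J^{2}$)
$\left(y{\left(-4 \right)} + m{\left(6 \right)}\right)^{2} = \left(\left(-4 + \frac{1}{-4} + \left(-4\right)^{2}\right) - 3\right)^{2} = \left(\left(-4 - \frac{1}{4} + 16\right) - 3\right)^{2} = \left(\frac{47}{4} - 3\right)^{2} = \left(\frac{35}{4}\right)^{2} = \frac{1225}{16}$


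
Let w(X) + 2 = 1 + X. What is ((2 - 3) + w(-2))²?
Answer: 16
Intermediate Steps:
w(X) = -1 + X (w(X) = -2 + (1 + X) = -1 + X)
((2 - 3) + w(-2))² = ((2 - 3) + (-1 - 2))² = (-1 - 3)² = (-4)² = 16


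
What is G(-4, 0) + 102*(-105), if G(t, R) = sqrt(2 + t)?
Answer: -10710 + I*sqrt(2) ≈ -10710.0 + 1.4142*I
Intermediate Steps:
G(-4, 0) + 102*(-105) = sqrt(2 - 4) + 102*(-105) = sqrt(-2) - 10710 = I*sqrt(2) - 10710 = -10710 + I*sqrt(2)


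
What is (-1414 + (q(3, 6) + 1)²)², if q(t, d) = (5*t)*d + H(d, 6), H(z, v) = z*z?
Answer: 216531225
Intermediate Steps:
H(z, v) = z²
q(t, d) = d² + 5*d*t (q(t, d) = (5*t)*d + d² = 5*d*t + d² = d² + 5*d*t)
(-1414 + (q(3, 6) + 1)²)² = (-1414 + (6*(6 + 5*3) + 1)²)² = (-1414 + (6*(6 + 15) + 1)²)² = (-1414 + (6*21 + 1)²)² = (-1414 + (126 + 1)²)² = (-1414 + 127²)² = (-1414 + 16129)² = 14715² = 216531225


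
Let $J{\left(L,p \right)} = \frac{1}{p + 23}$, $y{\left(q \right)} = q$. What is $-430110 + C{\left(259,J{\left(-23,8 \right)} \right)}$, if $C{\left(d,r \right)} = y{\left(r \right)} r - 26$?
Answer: $- \frac{413360695}{961} \approx -4.3014 \cdot 10^{5}$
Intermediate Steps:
$J{\left(L,p \right)} = \frac{1}{23 + p}$
$C{\left(d,r \right)} = -26 + r^{2}$ ($C{\left(d,r \right)} = r r - 26 = r^{2} - 26 = -26 + r^{2}$)
$-430110 + C{\left(259,J{\left(-23,8 \right)} \right)} = -430110 - \left(26 - \left(\frac{1}{23 + 8}\right)^{2}\right) = -430110 - \left(26 - \left(\frac{1}{31}\right)^{2}\right) = -430110 + \left(-26 + \frac{1}{961}\right) = -430110 - \frac{24985}{961} = - \frac{413360695}{961}$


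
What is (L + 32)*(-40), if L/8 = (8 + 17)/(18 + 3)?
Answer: -34880/21 ≈ -1661.0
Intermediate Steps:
L = 200/21 (L = 8*((8 + 17)/(18 + 3)) = 8*(25/21) = 200/21 ≈ 9.5238)
(L + 32)*(-40) = (200/21 + 32)*(-40) = (872/21)*(-40) = -34880/21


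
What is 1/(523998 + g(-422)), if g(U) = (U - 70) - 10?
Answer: 1/523496 ≈ 1.9102e-6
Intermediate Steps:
g(U) = -80 + U (g(U) = (-70 + U) - 10 = -80 + U)
1/(523998 + g(-422)) = 1/(523998 + (-80 - 422)) = 1/(523998 - 502) = 1/523496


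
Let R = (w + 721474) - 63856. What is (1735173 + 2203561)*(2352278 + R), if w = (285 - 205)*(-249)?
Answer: 11776720130384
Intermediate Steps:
w = -19920 (w = 80*(-249) = -19920)
R = 637698 (R = (-19920 + 721474) - 63856 = 701554 - 63856 = 637698)
(1735173 + 2203561)*(2352278 + R) = (1735173 + 2203561)*(2352278 + 637698) = 3938734*2989976 = 11776720130384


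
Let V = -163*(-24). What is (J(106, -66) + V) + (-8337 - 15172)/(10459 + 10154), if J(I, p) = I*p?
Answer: -63594001/20613 ≈ -3085.1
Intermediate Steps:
V = 3912
(J(106, -66) + V) + (-8337 - 15172)/(10459 + 10154) = (106*(-66) + 3912) + (-8337 - 15172)/(10459 + 10154) = (-6996 + 3912) - 23509/20613 = -3084 - 23509*1/20613 = -3084 - 23509/20613 = -63594001/20613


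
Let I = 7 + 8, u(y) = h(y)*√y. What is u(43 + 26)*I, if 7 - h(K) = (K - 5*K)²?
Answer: -1142535*√69 ≈ -9.4906e+6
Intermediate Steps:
h(K) = 7 - 16*K² (h(K) = 7 - (K - 5*K)² = 7 - (-4*K)² = 7 - 16*K²)
u(y) = √y*(7 - 16*y²) (u(y) = (7 - 16*y²)*√y = √y*(7 - 16*y²))
I = 15
u(43 + 26)*I = (√(43 + 26)*(7 - 16*(43 + 26)²))*15 = (√69*(7 - 16*69²))*15 = (√69*(7 - 16*4761))*15 = (√69*(7 - 76176))*15 = (√69*(-76169))*15 = -76169*√69*15 = -1142535*√69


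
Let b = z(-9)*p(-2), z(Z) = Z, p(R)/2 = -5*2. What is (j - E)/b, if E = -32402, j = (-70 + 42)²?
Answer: 5531/30 ≈ 184.37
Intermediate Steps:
j = 784 (j = (-28)² = 784)
p(R) = -20 (p(R) = 2*(-5*2) = 2*(-10) = -20)
b = 180 (b = -9*(-20) = 180)
(j - E)/b = (784 - 1*(-32402))/180 = (784 + 32402)*(1/180) = 33186*(1/180) = 5531/30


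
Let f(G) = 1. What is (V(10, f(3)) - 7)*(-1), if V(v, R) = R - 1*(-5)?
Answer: 1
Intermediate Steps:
V(v, R) = 5 + R (V(v, R) = R + 5 = 5 + R)
(V(10, f(3)) - 7)*(-1) = ((5 + 1) - 7)*(-1) = (6 - 7)*(-1) = -1*(-1) = 1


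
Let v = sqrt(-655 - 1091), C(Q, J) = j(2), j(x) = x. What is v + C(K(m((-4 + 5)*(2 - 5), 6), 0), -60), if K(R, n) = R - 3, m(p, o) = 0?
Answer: 2 + 3*I*sqrt(194) ≈ 2.0 + 41.785*I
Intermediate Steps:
K(R, n) = -3 + R
C(Q, J) = 2
v = 3*I*sqrt(194) (v = sqrt(-1746) = 3*I*sqrt(194) ≈ 41.785*I)
v + C(K(m((-4 + 5)*(2 - 5), 6), 0), -60) = 3*I*sqrt(194) + 2 = 2 + 3*I*sqrt(194)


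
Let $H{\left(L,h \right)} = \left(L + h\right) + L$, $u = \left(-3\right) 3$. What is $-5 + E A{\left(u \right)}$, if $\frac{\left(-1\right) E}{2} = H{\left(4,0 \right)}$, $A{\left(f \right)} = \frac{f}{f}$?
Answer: $-21$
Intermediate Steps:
$u = -9$
$A{\left(f \right)} = 1$
$H{\left(L,h \right)} = h + 2 L$
$E = -16$ ($E = - 2 \left(0 + 2 \cdot 4\right) = - 2 \left(0 + 8\right) = \left(-2\right) 8 = -16$)
$-5 + E A{\left(u \right)} = -5 - 16 = -21$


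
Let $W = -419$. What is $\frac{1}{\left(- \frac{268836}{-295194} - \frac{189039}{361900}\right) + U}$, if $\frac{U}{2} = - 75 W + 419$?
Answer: $\frac{17805118100}{1133979276314439} \approx 1.5701 \cdot 10^{-5}$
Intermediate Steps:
$U = 63688$ ($U = 2 \left(\left(-75\right) \left(-419\right) + 419\right) = 2 \left(31425 + 419\right) = 2 \cdot 31844 = 63688$)
$\frac{1}{\left(- \frac{268836}{-295194} - \frac{189039}{361900}\right) + U} = \frac{1}{\left(- \frac{268836}{-295194} - \frac{189039}{361900}\right) + 63688} = \frac{1}{\left(\left(-268836\right) \left(- \frac{1}{295194}\right) - \frac{189039}{361900}\right) + 63688} = \frac{1}{\left(\frac{44806}{49199} - \frac{189039}{361900}\right) + 63688} = \frac{1}{\frac{6914761639}{17805118100} + 63688} = \frac{1}{\frac{1133979276314439}{17805118100}} = \frac{17805118100}{1133979276314439}$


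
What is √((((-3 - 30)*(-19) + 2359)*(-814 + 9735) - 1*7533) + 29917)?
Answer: √26660490 ≈ 5163.4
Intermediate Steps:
√((((-3 - 30)*(-19) + 2359)*(-814 + 9735) - 1*7533) + 29917) = √(((-33*(-19) + 2359)*8921 - 7533) + 29917) = √(((627 + 2359)*8921 - 7533) + 29917) = √((2986*8921 - 7533) + 29917) = √((26638106 - 7533) + 29917) = √(26630573 + 29917) = √26660490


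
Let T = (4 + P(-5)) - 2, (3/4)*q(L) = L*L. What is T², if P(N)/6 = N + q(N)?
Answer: 29584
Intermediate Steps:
q(L) = 4*L²/3 (q(L) = 4*(L*L)/3 = 4*L²/3)
P(N) = 6*N + 8*N² (P(N) = 6*(N + 4*N²/3) = 6*N + 8*N²)
T = 172 (T = (4 + 2*(-5)*(3 + 4*(-5))) - 2 = (4 + 2*(-5)*(3 - 20)) - 2 = (4 + 2*(-5)*(-17)) - 2 = (4 + 170) - 2 = 174 - 2 = 172)
T² = 172² = 29584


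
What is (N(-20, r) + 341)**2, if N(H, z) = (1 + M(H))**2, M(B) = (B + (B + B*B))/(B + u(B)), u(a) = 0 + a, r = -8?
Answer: 164025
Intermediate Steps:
u(a) = a
M(B) = (B**2 + 2*B)/(2*B) (M(B) = (B + (B + B*B))/(B + B) = (B + (B + B**2))/((2*B)) = (B**2 + 2*B)*(1/(2*B)) = (B**2 + 2*B)/(2*B))
N(H, z) = (2 + H/2)**2 (N(H, z) = (1 + (1 + H/2))**2 = (2 + H/2)**2)
(N(-20, r) + 341)**2 = ((4 - 20)**2/4 + 341)**2 = ((1/4)*(-16)**2 + 341)**2 = ((1/4)*256 + 341)**2 = (64 + 341)**2 = 405**2 = 164025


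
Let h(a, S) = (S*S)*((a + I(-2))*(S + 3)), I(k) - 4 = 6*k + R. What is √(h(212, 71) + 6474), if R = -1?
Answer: 2*√18933094 ≈ 8702.4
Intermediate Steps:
I(k) = 3 + 6*k (I(k) = 4 + (6*k - 1) = 4 + (-1 + 6*k) = 3 + 6*k)
h(a, S) = S²*(-9 + a)*(3 + S) (h(a, S) = (S*S)*((a + (3 + 6*(-2)))*(S + 3)) = S²*((a + (3 - 12))*(3 + S)) = S²*((a - 9)*(3 + S)) = S²*((-9 + a)*(3 + S)) = S²*(-9 + a)*(3 + S))
√(h(212, 71) + 6474) = √(71²*(-27 - 9*71 + 3*212 + 71*212) + 6474) = √(5041*(-27 - 639 + 636 + 15052) + 6474) = √(5041*15022 + 6474) = √(75725902 + 6474) = √75732376 = 2*√18933094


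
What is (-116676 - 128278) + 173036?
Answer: -71918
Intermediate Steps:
(-116676 - 128278) + 173036 = -244954 + 173036 = -71918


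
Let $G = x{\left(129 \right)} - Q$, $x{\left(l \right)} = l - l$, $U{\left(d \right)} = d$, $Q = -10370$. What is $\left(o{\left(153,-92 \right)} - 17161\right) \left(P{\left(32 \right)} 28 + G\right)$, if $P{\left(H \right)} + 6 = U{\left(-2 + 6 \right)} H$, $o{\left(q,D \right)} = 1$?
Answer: $-236567760$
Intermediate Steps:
$x{\left(l \right)} = 0$
$P{\left(H \right)} = -6 + 4 H$ ($P{\left(H \right)} = -6 + \left(-2 + 6\right) H = -6 + 4 H$)
$G = 10370$ ($G = 0 - -10370 = 0 + 10370 = 10370$)
$\left(o{\left(153,-92 \right)} - 17161\right) \left(P{\left(32 \right)} 28 + G\right) = \left(1 - 17161\right) \left(\left(-6 + 4 \cdot 32\right) 28 + 10370\right) = - 17160 \left(\left(-6 + 128\right) 28 + 10370\right) = - 17160 \left(122 \cdot 28 + 10370\right) = - 17160 \left(3416 + 10370\right) = \left(-17160\right) 13786 = -236567760$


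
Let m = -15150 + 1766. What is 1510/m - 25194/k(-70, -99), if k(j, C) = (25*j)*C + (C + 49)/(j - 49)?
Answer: -4453609439/17245953200 ≈ -0.25824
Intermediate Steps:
m = -13384
k(j, C) = (49 + C)/(-49 + j) + 25*C*j (k(j, C) = 25*C*j + (49 + C)/(-49 + j) = (49 + C)/(-49 + j) + 25*C*j)
1510/m - 25194/k(-70, -99) = 1510/(-13384) - 25194*(-49 - 70)/(49 - 99 - 1225*(-99)*(-70) + 25*(-99)*(-70)**2) = 1510*(-1/13384) - 25194*(-119/(49 - 99 - 8489250 + 25*(-99)*4900)) = -755/6692 - 25194*(-119/(49 - 99 - 8489250 - 12127500)) = -755/6692 - 25194/((-1/119*(-20616800))) = -755/6692 - 25194/20616800/119 = -755/6692 - 25194*119/20616800 = -755/6692 - 1499043/10308400 = -4453609439/17245953200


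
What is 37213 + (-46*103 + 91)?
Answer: 32566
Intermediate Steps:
37213 + (-46*103 + 91) = 37213 + (-4738 + 91) = 37213 - 4647 = 32566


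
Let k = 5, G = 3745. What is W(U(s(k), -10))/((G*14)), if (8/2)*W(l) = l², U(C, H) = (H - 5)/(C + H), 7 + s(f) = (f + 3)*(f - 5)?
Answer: 45/12121816 ≈ 3.7123e-6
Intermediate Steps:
s(f) = -7 + (-5 + f)*(3 + f) (s(f) = -7 + (f + 3)*(f - 5) = -7 + (3 + f)*(-5 + f) = -7 + (-5 + f)*(3 + f))
U(C, H) = (-5 + H)/(C + H)
W(l) = l²/4
W(U(s(k), -10))/((G*14)) = (((-5 - 10)/((-22 + 5² - 2*5) - 10))²/4)/((3745*14)) = ((-15/((-22 + 25 - 10) - 10))²/4)/52430 = ((-15/(-7 - 10))²/4)*(1/52430) = ((-15/(-17))²/4)*(1/52430) = ((-1/17*(-15))²/4)*(1/52430) = ((15/17)²/4)*(1/52430) = ((¼)*(225/289))*(1/52430) = (225/1156)*(1/52430) = 45/12121816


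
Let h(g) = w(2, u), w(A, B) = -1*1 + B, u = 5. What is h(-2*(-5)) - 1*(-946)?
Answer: 950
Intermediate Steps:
w(A, B) = -1 + B
h(g) = 4 (h(g) = -1 + 5 = 4)
h(-2*(-5)) - 1*(-946) = 4 - 1*(-946) = 4 + 946 = 950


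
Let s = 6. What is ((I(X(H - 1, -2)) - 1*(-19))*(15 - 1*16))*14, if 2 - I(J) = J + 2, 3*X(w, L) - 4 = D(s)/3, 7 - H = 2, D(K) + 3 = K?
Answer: -728/3 ≈ -242.67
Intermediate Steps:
D(K) = -3 + K
H = 5 (H = 7 - 1*2 = 7 - 2 = 5)
X(w, L) = 5/3 (X(w, L) = 4/3 + ((-3 + 6)/3)/3 = 4/3 + (3*(⅓))/3 = 4/3 + (⅓)*1 = 4/3 + ⅓ = 5/3)
I(J) = -J (I(J) = 2 - (J + 2) = 2 - (2 + J) = 2 + (-2 - J) = -J)
((I(X(H - 1, -2)) - 1*(-19))*(15 - 1*16))*14 = ((-1*5/3 - 1*(-19))*(15 - 1*16))*14 = ((-5/3 + 19)*(15 - 16))*14 = ((52/3)*(-1))*14 = -52/3*14 = -728/3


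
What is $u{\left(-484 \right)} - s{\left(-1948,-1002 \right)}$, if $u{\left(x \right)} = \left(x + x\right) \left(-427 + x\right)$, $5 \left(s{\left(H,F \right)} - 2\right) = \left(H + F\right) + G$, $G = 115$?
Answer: $882413$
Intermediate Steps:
$s{\left(H,F \right)} = 25 + \frac{F}{5} + \frac{H}{5}$ ($s{\left(H,F \right)} = 2 + \frac{\left(H + F\right) + 115}{5} = 2 + \frac{\left(F + H\right) + 115}{5} = 2 + \frac{115 + F + H}{5} = 2 + \left(23 + \frac{F}{5} + \frac{H}{5}\right) = 25 + \frac{F}{5} + \frac{H}{5}$)
$u{\left(x \right)} = 2 x \left(-427 + x\right)$
$u{\left(-484 \right)} - s{\left(-1948,-1002 \right)} = 2 \left(-484\right) \left(-427 - 484\right) - \left(25 + \frac{1}{5} \left(-1002\right) + \frac{1}{5} \left(-1948\right)\right) = 2 \left(-484\right) \left(-911\right) - \left(25 - \frac{1002}{5} - \frac{1948}{5}\right) = 881848 - -565 = 881848 + 565 = 882413$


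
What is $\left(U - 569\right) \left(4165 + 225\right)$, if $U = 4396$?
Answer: $16800530$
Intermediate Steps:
$\left(U - 569\right) \left(4165 + 225\right) = \left(4396 - 569\right) \left(4165 + 225\right) = 3827 \cdot 4390 = 16800530$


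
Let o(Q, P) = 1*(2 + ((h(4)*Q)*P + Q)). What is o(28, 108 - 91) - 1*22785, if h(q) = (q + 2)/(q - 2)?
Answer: -21327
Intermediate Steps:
h(q) = (2 + q)/(-2 + q)
o(Q, P) = 2 + Q + 3*P*Q (o(Q, P) = 1*(2 + ((((2 + 4)/(-2 + 4))*Q)*P + Q)) = 1*(2 + (((6/2)*Q)*P + Q)) = 1*(2 + ((((½)*6)*Q)*P + Q)) = 1*(2 + ((3*Q)*P + Q)) = 1*(2 + (3*P*Q + Q)) = 1*(2 + (Q + 3*P*Q)) = 1*(2 + Q + 3*P*Q) = 2 + Q + 3*P*Q)
o(28, 108 - 91) - 1*22785 = (2 + 28 + 3*(108 - 91)*28) - 1*22785 = (2 + 28 + 3*17*28) - 22785 = (2 + 28 + 1428) - 22785 = 1458 - 22785 = -21327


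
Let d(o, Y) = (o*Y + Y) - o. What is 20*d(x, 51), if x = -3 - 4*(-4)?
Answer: 14020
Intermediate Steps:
x = 13 (x = -3 + 16 = 13)
d(o, Y) = Y - o + Y*o (d(o, Y) = (Y*o + Y) - o = (Y + Y*o) - o = Y - o + Y*o)
20*d(x, 51) = 20*(51 - 1*13 + 51*13) = 20*(51 - 13 + 663) = 20*701 = 14020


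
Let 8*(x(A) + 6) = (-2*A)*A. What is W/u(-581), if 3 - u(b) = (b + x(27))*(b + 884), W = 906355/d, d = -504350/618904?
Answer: -20398063088/4274792655 ≈ -4.7717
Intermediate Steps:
d = -22925/28132 (d = -504350*1/618904 = -22925/28132 ≈ -0.81491)
x(A) = -6 - A²/4 (x(A) = -6 + ((-2*A)*A)/8 = -6 + (-2*A²)/8 = -6 - A²/4)
W = -5099515772/4585 (W = 906355/(-22925/28132) = 906355*(-28132/22925) = -5099515772/4585 ≈ -1.1122e+6)
u(b) = 3 - (884 + b)*(-753/4 + b) (u(b) = 3 - (b + (-6 - ¼*27²))*(b + 884) = 3 - (b + (-6 - ¼*729))*(884 + b) = 3 - (b + (-6 - 729/4))*(884 + b) = 3 - (b - 753/4)*(884 + b) = 3 - (-753/4 + b)*(884 + b) = 3 - (884 + b)*(-753/4 + b))
W/u(-581) = -5099515772/(4585*(166416 - 1*(-581)² - 2783/4*(-581))) = -5099515772/(4585*(166416 - 1*337561 + 1616923/4)) = -5099515772/(4585*(166416 - 337561 + 1616923/4)) = -5099515772/(4585*932343/4) = -5099515772/4585*4/932343 = -20398063088/4274792655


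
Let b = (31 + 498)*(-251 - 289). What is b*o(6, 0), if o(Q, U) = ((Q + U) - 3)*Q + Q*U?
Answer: -5141880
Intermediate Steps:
o(Q, U) = Q*U + Q*(-3 + Q + U) (o(Q, U) = (-3 + Q + U)*Q + Q*U = Q*(-3 + Q + U) + Q*U = Q*U + Q*(-3 + Q + U))
b = -285660 (b = 529*(-540) = -285660)
b*o(6, 0) = -1713960*(-3 + 6 + 2*0) = -1713960*(-3 + 6 + 0) = -1713960*3 = -285660*18 = -5141880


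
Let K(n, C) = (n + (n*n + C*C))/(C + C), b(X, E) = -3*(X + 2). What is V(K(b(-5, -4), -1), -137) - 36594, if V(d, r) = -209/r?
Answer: -5013169/137 ≈ -36593.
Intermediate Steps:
b(X, E) = -6 - 3*X (b(X, E) = -3*(2 + X) = -6 - 3*X)
K(n, C) = (n + C² + n²)/(2*C) (K(n, C) = (n + (n² + C²))/((2*C)) = (n + (C² + n²))*(1/(2*C)) = (n + C² + n²)*(1/(2*C)) = (n + C² + n²)/(2*C))
V(K(b(-5, -4), -1), -137) - 36594 = -209/(-137) - 36594 = -209*(-1/137) - 36594 = 209/137 - 36594 = -5013169/137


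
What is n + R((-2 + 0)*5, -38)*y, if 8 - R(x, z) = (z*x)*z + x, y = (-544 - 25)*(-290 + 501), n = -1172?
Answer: -1735814194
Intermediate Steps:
y = -120059 (y = -569*211 = -120059)
R(x, z) = 8 - x - x*z² (R(x, z) = 8 - ((z*x)*z + x) = 8 - ((x*z)*z + x) = 8 - (x*z² + x) = 8 - (x + x*z²) = 8 + (-x - x*z²) = 8 - x - x*z²)
n + R((-2 + 0)*5, -38)*y = -1172 + (8 - (-2 + 0)*5 - 1*(-2 + 0)*5*(-38)²)*(-120059) = -1172 + (8 - (-2)*5 - 1*(-2*5)*1444)*(-120059) = -1172 + (8 - 1*(-10) - 1*(-10)*1444)*(-120059) = -1172 + (8 + 10 + 14440)*(-120059) = -1172 + 14458*(-120059) = -1172 - 1735813022 = -1735814194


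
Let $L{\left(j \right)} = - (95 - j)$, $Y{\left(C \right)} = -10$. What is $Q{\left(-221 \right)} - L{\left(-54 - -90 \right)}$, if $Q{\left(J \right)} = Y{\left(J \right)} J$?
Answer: $2269$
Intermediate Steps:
$L{\left(j \right)} = -95 + j$
$Q{\left(J \right)} = - 10 J$
$Q{\left(-221 \right)} - L{\left(-54 - -90 \right)} = \left(-10\right) \left(-221\right) - \left(-95 - -36\right) = 2210 - \left(-95 + \left(-54 + 90\right)\right) = 2210 - \left(-95 + 36\right) = 2210 - -59 = 2210 + 59 = 2269$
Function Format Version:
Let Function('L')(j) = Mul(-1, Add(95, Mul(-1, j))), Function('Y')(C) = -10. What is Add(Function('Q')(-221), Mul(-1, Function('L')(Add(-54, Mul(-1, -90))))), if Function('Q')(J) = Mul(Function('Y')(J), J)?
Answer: 2269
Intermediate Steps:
Function('L')(j) = Add(-95, j)
Function('Q')(J) = Mul(-10, J)
Add(Function('Q')(-221), Mul(-1, Function('L')(Add(-54, Mul(-1, -90))))) = Add(Mul(-10, -221), Mul(-1, Add(-95, Add(-54, Mul(-1, -90))))) = Add(2210, Mul(-1, Add(-95, Add(-54, 90)))) = Add(2210, Mul(-1, Add(-95, 36))) = Add(2210, Mul(-1, -59)) = Add(2210, 59) = 2269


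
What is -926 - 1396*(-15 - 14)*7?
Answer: 282462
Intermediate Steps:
-926 - 1396*(-15 - 14)*7 = -926 - (-40484)*7 = -926 - 1396*(-203) = -926 + 283388 = 282462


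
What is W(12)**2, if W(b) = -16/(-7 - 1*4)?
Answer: 256/121 ≈ 2.1157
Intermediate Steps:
W(b) = 16/11 (W(b) = -16/(-7 - 4) = -16/(-11) = -16*(-1/11) = 16/11)
W(12)**2 = (16/11)**2 = 256/121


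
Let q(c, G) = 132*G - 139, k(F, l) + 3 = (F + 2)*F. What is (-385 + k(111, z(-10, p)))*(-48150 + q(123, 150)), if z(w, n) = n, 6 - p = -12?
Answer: -346283795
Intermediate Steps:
p = 18 (p = 6 - 1*(-12) = 6 + 12 = 18)
k(F, l) = -3 + F*(2 + F) (k(F, l) = -3 + (F + 2)*F = -3 + (2 + F)*F = -3 + F*(2 + F))
q(c, G) = -139 + 132*G
(-385 + k(111, z(-10, p)))*(-48150 + q(123, 150)) = (-385 + (-3 + 111² + 2*111))*(-48150 + (-139 + 132*150)) = (-385 + (-3 + 12321 + 222))*(-48150 + (-139 + 19800)) = (-385 + 12540)*(-48150 + 19661) = 12155*(-28489) = -346283795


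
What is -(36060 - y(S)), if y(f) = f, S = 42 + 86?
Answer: -35932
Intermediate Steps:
S = 128
-(36060 - y(S)) = -(36060 - 1*128) = -(36060 - 128) = -1*35932 = -35932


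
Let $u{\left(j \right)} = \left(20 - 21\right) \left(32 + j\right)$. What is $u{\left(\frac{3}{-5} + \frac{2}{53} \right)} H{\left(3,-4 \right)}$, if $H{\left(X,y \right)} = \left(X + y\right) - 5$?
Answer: $\frac{49986}{265} \approx 188.63$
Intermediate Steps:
$H{\left(X,y \right)} = -5 + X + y$
$u{\left(j \right)} = -32 - j$ ($u{\left(j \right)} = - (32 + j) = -32 - j$)
$u{\left(\frac{3}{-5} + \frac{2}{53} \right)} H{\left(3,-4 \right)} = \left(-32 - \left(\frac{3}{-5} + \frac{2}{53}\right)\right) \left(-5 + 3 - 4\right) = \left(-32 - \left(3 \left(- \frac{1}{5}\right) + 2 \cdot \frac{1}{53}\right)\right) \left(-6\right) = \left(-32 - \left(- \frac{3}{5} + \frac{2}{53}\right)\right) \left(-6\right) = \left(-32 - - \frac{149}{265}\right) \left(-6\right) = \left(-32 + \frac{149}{265}\right) \left(-6\right) = \left(- \frac{8331}{265}\right) \left(-6\right) = \frac{49986}{265}$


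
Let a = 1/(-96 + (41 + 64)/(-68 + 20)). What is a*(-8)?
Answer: 128/1571 ≈ 0.081477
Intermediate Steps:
a = -16/1571 (a = 1/(-96 + 105/(-48)) = 1/(-96 + 105*(-1/48)) = 1/(-96 - 35/16) = 1/(-1571/16) = -16/1571 ≈ -0.010185)
a*(-8) = -16/1571*(-8) = 128/1571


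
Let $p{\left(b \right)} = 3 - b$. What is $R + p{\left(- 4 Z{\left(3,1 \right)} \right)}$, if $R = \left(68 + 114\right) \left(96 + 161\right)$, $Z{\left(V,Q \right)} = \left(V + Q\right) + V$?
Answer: $46805$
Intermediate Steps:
$Z{\left(V,Q \right)} = Q + 2 V$ ($Z{\left(V,Q \right)} = \left(Q + V\right) + V = Q + 2 V$)
$R = 46774$ ($R = 182 \cdot 257 = 46774$)
$R + p{\left(- 4 Z{\left(3,1 \right)} \right)} = 46774 - \left(-3 - 4 \left(1 + 2 \cdot 3\right)\right) = 46774 - \left(-3 - 4 \left(1 + 6\right)\right) = 46774 - \left(-3 - 28\right) = 46774 + \left(3 - -28\right) = 46774 + \left(3 + 28\right) = 46774 + 31 = 46805$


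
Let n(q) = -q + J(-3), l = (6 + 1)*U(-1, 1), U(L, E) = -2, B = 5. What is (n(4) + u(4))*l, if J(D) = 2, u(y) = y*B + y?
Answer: -308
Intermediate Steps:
u(y) = 6*y (u(y) = y*5 + y = 5*y + y = 6*y)
l = -14 (l = (6 + 1)*(-2) = 7*(-2) = -14)
n(q) = 2 - q (n(q) = -q + 2 = 2 - q)
(n(4) + u(4))*l = ((2 - 1*4) + 6*4)*(-14) = ((2 - 4) + 24)*(-14) = (-2 + 24)*(-14) = 22*(-14) = -308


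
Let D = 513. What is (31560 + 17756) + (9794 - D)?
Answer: 58597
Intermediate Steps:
(31560 + 17756) + (9794 - D) = (31560 + 17756) + (9794 - 1*513) = 49316 + (9794 - 513) = 49316 + 9281 = 58597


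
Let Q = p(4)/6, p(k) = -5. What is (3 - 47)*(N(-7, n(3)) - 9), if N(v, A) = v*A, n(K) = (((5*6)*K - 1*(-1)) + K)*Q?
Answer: -71192/3 ≈ -23731.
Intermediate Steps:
Q = -5/6 ≈ -0.83333
n(K) = -5/6 - 155*K/6 (n(K) = (((5*6)*K - 1*(-1)) + K)*(-5/6) = ((30*K + 1) + K)*(-5/6) = ((1 + 30*K) + K)*(-5/6) = (1 + 31*K)*(-5/6) = -5/6 - 155*K/6)
N(v, A) = A*v
(3 - 47)*(N(-7, n(3)) - 9) = (3 - 47)*((-5/6 - 155/6*3)*(-7) - 9) = -44*((-5/6 - 155/2)*(-7) - 9) = -44*(-235/3*(-7) - 9) = -44*(1645/3 - 9) = -44*1618/3 = -71192/3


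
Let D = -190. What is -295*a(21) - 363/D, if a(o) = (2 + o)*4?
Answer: -5156237/190 ≈ -27138.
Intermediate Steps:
a(o) = 8 + 4*o
-295*a(21) - 363/D = -295*(8 + 4*21) - 363/(-190) = -295*(8 + 84) - 363*(-1/190) = -295*92 + 363/190 = -27140 + 363/190 = -5156237/190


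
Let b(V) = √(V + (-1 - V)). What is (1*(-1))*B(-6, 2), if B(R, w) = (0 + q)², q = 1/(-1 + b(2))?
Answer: -I/2 ≈ -0.5*I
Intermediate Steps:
b(V) = I (b(V) = √(-1) = I)
q = (-1 - I)/2 (q = 1/(-1 + I) = (-1 - I)/2 ≈ -0.5 - 0.5*I)
B(R, w) = (-½ - I/2)² (B(R, w) = (0 + (-½ - I/2))² = (-½ - I/2)²)
(1*(-1))*B(-6, 2) = (1*(-1))*(I/2) = -I/2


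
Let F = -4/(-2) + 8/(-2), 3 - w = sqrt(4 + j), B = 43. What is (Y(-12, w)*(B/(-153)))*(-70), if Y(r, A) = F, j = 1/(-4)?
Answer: -6020/153 ≈ -39.346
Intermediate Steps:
j = -1/4 ≈ -0.25000
w = 3 - sqrt(15)/2 (w = 3 - sqrt(4 - 1/4) = 3 - sqrt(15/4) = 3 - sqrt(15)/2 ≈ 1.0635)
F = -2 (F = -4*(-1/2) + 8*(-1/2) = 2 - 4 = -2)
Y(r, A) = -2
(Y(-12, w)*(B/(-153)))*(-70) = -86/(-153)*(-70) = -86*(-1)/153*(-70) = -2*(-43/153)*(-70) = (86/153)*(-70) = -6020/153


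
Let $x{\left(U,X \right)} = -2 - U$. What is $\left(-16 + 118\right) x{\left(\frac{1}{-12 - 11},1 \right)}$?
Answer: $- \frac{4590}{23} \approx -199.57$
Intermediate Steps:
$\left(-16 + 118\right) x{\left(\frac{1}{-12 - 11},1 \right)} = \left(-16 + 118\right) \left(-2 - \frac{1}{-12 - 11}\right) = 102 \left(-2 - \frac{1}{-23}\right) = 102 \left(-2 - - \frac{1}{23}\right) = 102 \left(-2 + \frac{1}{23}\right) = 102 \left(- \frac{45}{23}\right) = - \frac{4590}{23}$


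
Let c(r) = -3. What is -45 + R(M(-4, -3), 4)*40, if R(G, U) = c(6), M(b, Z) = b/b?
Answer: -165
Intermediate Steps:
M(b, Z) = 1
R(G, U) = -3
-45 + R(M(-4, -3), 4)*40 = -45 - 3*40 = -45 - 120 = -165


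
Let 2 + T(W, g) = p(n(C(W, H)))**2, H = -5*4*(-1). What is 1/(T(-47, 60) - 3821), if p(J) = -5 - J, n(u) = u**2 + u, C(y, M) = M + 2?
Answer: 1/257298 ≈ 3.8865e-6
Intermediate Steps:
H = 20 (H = -20*(-1) = 20)
C(y, M) = 2 + M
n(u) = u + u**2
T(W, g) = 261119 (T(W, g) = -2 + (-5 - (2 + 20)*(1 + (2 + 20)))**2 = -2 + (-5 - 22*(1 + 22))**2 = -2 + (-5 - 22*23)**2 = -2 + (-5 - 1*506)**2 = -2 + (-5 - 506)**2 = -2 + (-511)**2 = -2 + 261121 = 261119)
1/(T(-47, 60) - 3821) = 1/(261119 - 3821) = 1/257298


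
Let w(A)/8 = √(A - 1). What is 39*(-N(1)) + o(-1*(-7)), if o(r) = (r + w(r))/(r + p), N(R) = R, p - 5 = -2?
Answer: -383/10 + 4*√6/5 ≈ -36.340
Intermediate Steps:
p = 3 (p = 5 - 2 = 3)
w(A) = 8*√(-1 + A) (w(A) = 8*√(A - 1) = 8*√(-1 + A))
o(r) = (r + 8*√(-1 + r))/(3 + r) (o(r) = (r + 8*√(-1 + r))/(r + 3) = (r + 8*√(-1 + r))/(3 + r))
39*(-N(1)) + o(-1*(-7)) = 39*(-1*1) + (-1*(-7) + 8*√(-1 - 1*(-7)))/(3 - 1*(-7)) = 39*(-1) + (7 + 8*√(-1 + 7))/(3 + 7) = -39 + (7 + 8*√6)/10 = -39 + (7/10 + 4*√6/5) = -383/10 + 4*√6/5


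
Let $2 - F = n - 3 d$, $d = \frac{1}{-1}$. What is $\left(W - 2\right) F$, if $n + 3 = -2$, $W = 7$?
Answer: $20$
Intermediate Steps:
$d = -1$
$n = -5$ ($n = -3 - 2 = -5$)
$F = 4$ ($F = 2 - \left(-5 - -3\right) = 2 - \left(-5 + 3\right) = 2 - -2 = 2 + 2 = 4$)
$\left(W - 2\right) F = \left(7 - 2\right) 4 = 5 \cdot 4 = 20$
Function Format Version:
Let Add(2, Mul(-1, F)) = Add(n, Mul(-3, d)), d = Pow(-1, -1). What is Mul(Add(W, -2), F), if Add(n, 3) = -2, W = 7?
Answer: 20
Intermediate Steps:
d = -1
n = -5 (n = Add(-3, -2) = -5)
F = 4 (F = Add(2, Mul(-1, Add(-5, Mul(-3, -1)))) = Add(2, Mul(-1, Add(-5, 3))) = Add(2, Mul(-1, -2)) = Add(2, 2) = 4)
Mul(Add(W, -2), F) = Mul(Add(7, -2), 4) = Mul(5, 4) = 20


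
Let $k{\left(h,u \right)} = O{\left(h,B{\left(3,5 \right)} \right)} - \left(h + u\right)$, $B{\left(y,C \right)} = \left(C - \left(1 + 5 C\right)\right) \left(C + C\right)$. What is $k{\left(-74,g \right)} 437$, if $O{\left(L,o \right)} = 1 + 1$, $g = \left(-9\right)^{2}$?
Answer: $-2185$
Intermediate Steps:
$B{\left(y,C \right)} = 2 C \left(-1 - 4 C\right)$ ($B{\left(y,C \right)} = \left(C - \left(1 + 5 C\right)\right) 2 C = \left(-1 - 4 C\right) 2 C = 2 C \left(-1 - 4 C\right)$)
$g = 81$
$O{\left(L,o \right)} = 2$
$k{\left(h,u \right)} = 2 - h - u$ ($k{\left(h,u \right)} = 2 - \left(h + u\right) = 2 - h - u$)
$k{\left(-74,g \right)} 437 = \left(2 - -74 - 81\right) 437 = \left(2 + 74 - 81\right) 437 = \left(-5\right) 437 = -2185$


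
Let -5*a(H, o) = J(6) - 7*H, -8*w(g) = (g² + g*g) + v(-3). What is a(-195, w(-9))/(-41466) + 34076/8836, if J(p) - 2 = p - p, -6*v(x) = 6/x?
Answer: 1769263973/457991970 ≈ 3.8631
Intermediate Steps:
v(x) = -1/x
w(g) = -1/24 - g²/4 (w(g) = -((g² + g*g) - 1/(-3))/8 = -((g² + g²) - 1*(-⅓))/8 = -(2*g² + ⅓)/8 = -(⅓ + 2*g²)/8 = -1/24 - g²/4)
J(p) = 2 (J(p) = 2 + (p - p) = 2 + 0 = 2)
a(H, o) = -⅖ + 7*H/5 (a(H, o) = -(2 - 7*H)/5 = -⅖ + 7*H/5)
a(-195, w(-9))/(-41466) + 34076/8836 = (-⅖ + (7/5)*(-195))/(-41466) + 34076/8836 = (-⅖ - 273)*(-1/41466) + 34076*(1/8836) = -1367/5*(-1/41466) + 8519/2209 = 1367/207330 + 8519/2209 = 1769263973/457991970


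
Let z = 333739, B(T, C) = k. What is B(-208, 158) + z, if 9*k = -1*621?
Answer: 333670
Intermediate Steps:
k = -69 (k = (-1*621)/9 = (⅑)*(-621) = -69)
B(T, C) = -69
B(-208, 158) + z = -69 + 333739 = 333670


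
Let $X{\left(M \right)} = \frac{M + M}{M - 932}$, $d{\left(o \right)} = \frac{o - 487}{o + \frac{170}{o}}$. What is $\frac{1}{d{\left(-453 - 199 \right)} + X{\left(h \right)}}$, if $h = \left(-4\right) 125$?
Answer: $\frac{38062023}{93044831} \approx 0.40907$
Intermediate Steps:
$d{\left(o \right)} = \frac{-487 + o}{o + \frac{170}{o}}$
$h = -500$
$X{\left(M \right)} = \frac{2 M}{-932 + M}$
$\frac{1}{d{\left(-453 - 199 \right)} + X{\left(h \right)}} = \frac{1}{\frac{\left(-453 - 199\right) \left(-487 - 652\right)}{170 + \left(-453 - 199\right)^{2}} + 2 \left(-500\right) \frac{1}{-932 - 500}} = \frac{1}{- \frac{652 \left(-487 - 652\right)}{170 + \left(-652\right)^{2}} + 2 \left(-500\right) \frac{1}{-1432}} = \frac{1}{\left(-652\right) \frac{1}{170 + 425104} \left(-1139\right) + 2 \left(-500\right) \left(- \frac{1}{1432}\right)} = \frac{1}{\left(-652\right) \frac{1}{425274} \left(-1139\right) + \frac{125}{179}} = \frac{1}{\frac{371314}{212637} + \frac{125}{179}} = \frac{1}{\frac{93044831}{38062023}} = \frac{38062023}{93044831}$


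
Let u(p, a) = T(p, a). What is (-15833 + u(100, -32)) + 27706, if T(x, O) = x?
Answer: 11973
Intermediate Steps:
u(p, a) = p
(-15833 + u(100, -32)) + 27706 = (-15833 + 100) + 27706 = -15733 + 27706 = 11973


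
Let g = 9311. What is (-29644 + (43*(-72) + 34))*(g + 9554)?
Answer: -616998690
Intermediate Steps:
(-29644 + (43*(-72) + 34))*(g + 9554) = (-29644 + (43*(-72) + 34))*(9311 + 9554) = (-29644 + (-3096 + 34))*18865 = (-29644 - 3062)*18865 = -32706*18865 = -616998690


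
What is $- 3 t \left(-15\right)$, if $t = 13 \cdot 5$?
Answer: $2925$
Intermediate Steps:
$t = 65$
$- 3 t \left(-15\right) = \left(-3\right) 65 \left(-15\right) = \left(-195\right) \left(-15\right) = 2925$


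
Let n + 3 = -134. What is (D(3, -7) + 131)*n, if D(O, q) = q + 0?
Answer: -16988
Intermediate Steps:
D(O, q) = q
n = -137 (n = -3 - 134 = -137)
(D(3, -7) + 131)*n = (-7 + 131)*(-137) = 124*(-137) = -16988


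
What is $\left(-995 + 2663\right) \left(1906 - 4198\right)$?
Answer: $-3823056$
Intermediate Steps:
$\left(-995 + 2663\right) \left(1906 - 4198\right) = 1668 \left(-2292\right) = -3823056$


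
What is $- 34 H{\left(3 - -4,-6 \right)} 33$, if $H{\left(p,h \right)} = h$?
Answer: $6732$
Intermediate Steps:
$- 34 H{\left(3 - -4,-6 \right)} 33 = \left(-34\right) \left(-6\right) 33 = 204 \cdot 33 = 6732$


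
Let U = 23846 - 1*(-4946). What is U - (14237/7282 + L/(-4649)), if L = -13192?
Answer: 974562634299/33854018 ≈ 28787.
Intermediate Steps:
U = 28792 (U = 23846 + 4946 = 28792)
U - (14237/7282 + L/(-4649)) = 28792 - (14237/7282 - 13192/(-4649)) = 28792 - (14237*(1/7282) - 13192*(-1/4649)) = 28792 - (14237/7282 + 13192/4649) = 28792 - 1*162251957/33854018 = 28792 - 162251957/33854018 = 974562634299/33854018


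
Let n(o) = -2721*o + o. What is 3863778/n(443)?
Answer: -1931889/602480 ≈ -3.2066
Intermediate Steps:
n(o) = -2720*o
3863778/n(443) = 3863778/((-2720*443)) = 3863778/(-1204960) = 3863778*(-1/1204960) = -1931889/602480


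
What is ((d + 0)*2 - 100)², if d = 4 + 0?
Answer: 8464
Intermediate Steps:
d = 4
((d + 0)*2 - 100)² = ((4 + 0)*2 - 100)² = (4*2 - 100)² = (8 - 100)² = (-92)² = 8464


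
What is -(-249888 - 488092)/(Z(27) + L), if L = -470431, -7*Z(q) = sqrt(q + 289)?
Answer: -17011264799620/10843960961973 + 10331720*sqrt(79)/10843960961973 ≈ -1.5687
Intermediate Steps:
Z(q) = -sqrt(289 + q)/7 (Z(q) = -sqrt(q + 289)/7 = -sqrt(289 + q)/7)
-(-249888 - 488092)/(Z(27) + L) = -(-249888 - 488092)/(-sqrt(289 + 27)/7 - 470431) = -(-737980)/(-2*sqrt(79)/7 - 470431) = -(-737980)/(-470431 - 2*sqrt(79)/7) = 737980/(-470431 - 2*sqrt(79)/7)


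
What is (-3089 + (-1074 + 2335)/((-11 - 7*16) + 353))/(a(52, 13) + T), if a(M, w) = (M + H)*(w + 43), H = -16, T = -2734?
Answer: 709209/165140 ≈ 4.2946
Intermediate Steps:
a(M, w) = (-16 + M)*(43 + w) (a(M, w) = (M - 16)*(w + 43) = (-16 + M)*(43 + w))
(-3089 + (-1074 + 2335)/((-11 - 7*16) + 353))/(a(52, 13) + T) = (-3089 + (-1074 + 2335)/((-11 - 7*16) + 353))/((-688 - 16*13 + 43*52 + 52*13) - 2734) = (-3089 + 1261/((-11 - 112) + 353))/((-688 - 208 + 2236 + 676) - 2734) = (-3089 + 1261/(-123 + 353))/(2016 - 2734) = (-3089 + 1261/230)/(-718) = (-3089 + 1261*(1/230))*(-1/718) = (-3089 + 1261/230)*(-1/718) = -709209/230*(-1/718) = 709209/165140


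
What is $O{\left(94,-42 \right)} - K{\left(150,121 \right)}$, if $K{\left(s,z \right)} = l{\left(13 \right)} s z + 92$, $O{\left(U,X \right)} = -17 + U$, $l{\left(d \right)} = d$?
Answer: $-235965$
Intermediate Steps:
$K{\left(s,z \right)} = 92 + 13 s z$ ($K{\left(s,z \right)} = 13 s z + 92 = 92 + 13 s z$)
$O{\left(94,-42 \right)} - K{\left(150,121 \right)} = \left(-17 + 94\right) - \left(92 + 13 \cdot 150 \cdot 121\right) = 77 - \left(92 + 235950\right) = 77 - 236042 = -235965$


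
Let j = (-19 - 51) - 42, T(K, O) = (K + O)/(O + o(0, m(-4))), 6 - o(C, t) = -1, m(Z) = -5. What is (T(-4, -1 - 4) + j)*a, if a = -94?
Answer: 10951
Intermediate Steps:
o(C, t) = 7 (o(C, t) = 6 - 1*(-1) = 6 + 1 = 7)
T(K, O) = (K + O)/(7 + O) (T(K, O) = (K + O)/(O + 7) = (K + O)/(7 + O))
j = -112 (j = -70 - 42 = -112)
(T(-4, -1 - 4) + j)*a = ((-4 + (-1 - 4))/(7 + (-1 - 4)) - 112)*(-94) = ((-4 - 5)/(7 - 5) - 112)*(-94) = (-9/2 - 112)*(-94) = -233/2*(-94) = 10951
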